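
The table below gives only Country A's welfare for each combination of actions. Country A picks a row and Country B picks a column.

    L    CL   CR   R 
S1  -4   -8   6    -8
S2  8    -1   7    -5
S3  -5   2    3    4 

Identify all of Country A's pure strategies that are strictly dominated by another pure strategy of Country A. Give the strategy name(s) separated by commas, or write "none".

S1

S1 is strictly dominated by S2 (L: 8>-4, CL: -1>-8, CR: 7>6, R: -5>-8).
Nothing dominates S2: S1 at L (8>-4); S3 at L (8>-5).
Nothing dominates S3: S1 at CL (2>-8); S2 at CL (2>-1).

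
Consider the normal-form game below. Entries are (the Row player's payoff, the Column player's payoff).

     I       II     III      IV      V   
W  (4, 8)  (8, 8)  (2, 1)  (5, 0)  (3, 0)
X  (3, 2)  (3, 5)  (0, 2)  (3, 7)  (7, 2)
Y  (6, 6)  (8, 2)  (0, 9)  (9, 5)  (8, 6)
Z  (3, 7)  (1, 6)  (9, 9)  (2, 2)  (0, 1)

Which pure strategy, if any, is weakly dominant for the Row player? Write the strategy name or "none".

none

W fails to dominate X at V (3<7).
X fails to dominate W at I (3<4).
Y fails to dominate W at III (0<2).
Z fails to dominate W at I (3<4).
No single strategy dominates all the others.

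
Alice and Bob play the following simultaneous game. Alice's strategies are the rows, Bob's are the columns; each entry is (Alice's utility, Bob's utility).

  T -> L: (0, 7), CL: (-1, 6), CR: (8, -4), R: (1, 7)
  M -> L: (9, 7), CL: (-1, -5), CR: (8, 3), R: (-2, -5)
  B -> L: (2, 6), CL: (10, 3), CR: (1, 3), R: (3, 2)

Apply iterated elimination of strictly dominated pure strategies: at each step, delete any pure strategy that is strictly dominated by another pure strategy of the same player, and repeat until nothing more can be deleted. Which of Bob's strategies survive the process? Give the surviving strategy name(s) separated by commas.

Column CL is eliminated: L beats it against every remaining row (T: 7>6, M: 7>-5, B: 6>3).
For Bob, L strictly dominates CR on the remaining rows (T: 7>-4, M: 7>3, B: 6>3); eliminate CR.
For Alice, B strictly dominates T on the remaining columns (L: 2>0, R: 3>1); eliminate T.
Column R is eliminated: L beats it against every remaining row (M: 7>-5, B: 6>2).
Row B is eliminated: M beats it against every remaining column (L: 9>2).
Among the remaining strategies, none is strictly dominated by another pure strategy of the same player, so the elimination stops.
Surviving strategies — Alice: {M}; Bob: {L}.

L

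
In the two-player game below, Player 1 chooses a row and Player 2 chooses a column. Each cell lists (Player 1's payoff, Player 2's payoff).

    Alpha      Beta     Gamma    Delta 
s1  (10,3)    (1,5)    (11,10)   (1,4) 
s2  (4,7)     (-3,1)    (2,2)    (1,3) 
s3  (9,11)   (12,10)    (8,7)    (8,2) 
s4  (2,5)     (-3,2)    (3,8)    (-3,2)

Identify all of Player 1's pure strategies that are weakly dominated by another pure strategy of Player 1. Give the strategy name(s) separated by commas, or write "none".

s2, s4

s1: no other strategy beats it everywhere (s2 at Alpha (10>4); s3 at Alpha (10>9); s4 at Alpha (10>2)).
s2: dominated, since s1 does at least as well everywhere (Alpha: 10>4, Beta: 1>-3, Gamma: 11>2, Delta: 1=1).
Nothing dominates s3: s1 at Beta (12>1); s2 at Alpha (9>4); s4 at Alpha (9>2).
s4: dominated, since s1 does at least as well everywhere (Alpha: 10>2, Beta: 1>-3, Gamma: 11>3, Delta: 1>-3).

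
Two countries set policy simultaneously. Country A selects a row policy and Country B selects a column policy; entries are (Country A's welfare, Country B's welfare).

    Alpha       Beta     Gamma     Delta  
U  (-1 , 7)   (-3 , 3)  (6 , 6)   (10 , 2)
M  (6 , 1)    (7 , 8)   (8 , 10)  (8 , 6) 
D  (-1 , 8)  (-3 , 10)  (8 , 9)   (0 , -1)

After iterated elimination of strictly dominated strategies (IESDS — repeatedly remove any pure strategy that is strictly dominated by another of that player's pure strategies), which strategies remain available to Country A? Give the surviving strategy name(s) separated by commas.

For Country B, Beta strictly dominates Delta on the remaining rows (U: 3>2, M: 8>6, D: 10>-1); eliminate Delta.
For Country A, M strictly dominates U on the remaining columns (Alpha: 6>-1, Beta: 7>-3, Gamma: 8>6); eliminate U.
Country B's strategy Alpha is strictly dominated by Beta (M: 8>1, D: 10>8) and is removed.
Among the remaining strategies, none is strictly dominated by another pure strategy of the same player, so the elimination stops.
Surviving strategies — Country A: {M, D}; Country B: {Beta, Gamma}.

M, D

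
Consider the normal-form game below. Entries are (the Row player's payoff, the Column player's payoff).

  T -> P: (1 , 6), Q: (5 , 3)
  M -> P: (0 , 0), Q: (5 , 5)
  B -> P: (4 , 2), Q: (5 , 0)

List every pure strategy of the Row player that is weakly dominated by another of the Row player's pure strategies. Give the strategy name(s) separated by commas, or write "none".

T is weakly dominated by B (P: 4>1, Q: 5=5).
T weakly dominates M — P: 1>0, Q: 5=5.
B: no other strategy beats it everywhere (T at P (4>1); M at P (4>0)).

T, M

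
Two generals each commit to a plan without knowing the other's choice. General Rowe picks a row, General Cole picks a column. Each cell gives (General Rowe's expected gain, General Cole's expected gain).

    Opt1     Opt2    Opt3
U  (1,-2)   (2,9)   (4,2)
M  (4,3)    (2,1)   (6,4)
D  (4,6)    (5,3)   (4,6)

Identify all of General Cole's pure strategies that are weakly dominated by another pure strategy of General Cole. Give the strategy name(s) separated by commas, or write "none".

Opt3 weakly dominates Opt1 — U: 2>-2, M: 4>3, D: 6=6.
Opt2: no other strategy beats it everywhere (Opt1 at U (9>-2); Opt3 at U (9>2)).
Nothing dominates Opt3: Opt1 at U (2>-2); Opt2 at M (4>1).

Opt1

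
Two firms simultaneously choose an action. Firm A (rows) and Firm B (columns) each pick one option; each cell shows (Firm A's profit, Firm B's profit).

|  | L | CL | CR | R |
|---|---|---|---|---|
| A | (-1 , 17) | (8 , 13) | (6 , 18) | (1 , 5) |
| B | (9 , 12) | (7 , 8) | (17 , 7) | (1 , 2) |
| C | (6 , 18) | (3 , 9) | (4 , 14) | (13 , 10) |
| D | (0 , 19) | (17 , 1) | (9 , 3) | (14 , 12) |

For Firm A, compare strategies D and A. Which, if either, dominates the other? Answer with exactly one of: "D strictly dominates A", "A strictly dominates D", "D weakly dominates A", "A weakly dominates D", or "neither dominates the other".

Compare D to A across each opponent action: L: 0>-1, CL: 17>8, CR: 9>6, R: 14>1.
Every comparison favours D, so D strictly dominates A.

D strictly dominates A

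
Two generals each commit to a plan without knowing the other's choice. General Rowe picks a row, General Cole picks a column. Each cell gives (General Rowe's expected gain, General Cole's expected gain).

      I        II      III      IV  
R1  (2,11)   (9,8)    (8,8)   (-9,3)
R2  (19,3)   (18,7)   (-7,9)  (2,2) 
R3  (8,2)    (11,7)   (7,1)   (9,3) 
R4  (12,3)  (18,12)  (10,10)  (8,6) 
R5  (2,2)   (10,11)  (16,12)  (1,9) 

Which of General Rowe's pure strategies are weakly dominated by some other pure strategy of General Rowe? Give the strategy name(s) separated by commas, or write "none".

R1

R4 weakly dominates R1 — I: 12>2, II: 18>9, III: 10>8, IV: 8>-9.
R2 is not dominated — it holds its own against R1 at I (19>2); R3 at I (19>8); R4 at I (19>12); R5 at I (19>2).
R3: no other strategy beats it everywhere (R1 at I (8>2); R2 at III (7>-7); R4 at IV (9>8); R5 at I (8>2)).
R4: no other strategy beats it everywhere (R1 at I (12>2); R2 at III (10>-7); R3 at I (12>8); R5 at I (12>2)).
Nothing dominates R5: R1 at II (10>9); R2 at III (16>-7); R3 at III (16>7); R4 at III (16>10).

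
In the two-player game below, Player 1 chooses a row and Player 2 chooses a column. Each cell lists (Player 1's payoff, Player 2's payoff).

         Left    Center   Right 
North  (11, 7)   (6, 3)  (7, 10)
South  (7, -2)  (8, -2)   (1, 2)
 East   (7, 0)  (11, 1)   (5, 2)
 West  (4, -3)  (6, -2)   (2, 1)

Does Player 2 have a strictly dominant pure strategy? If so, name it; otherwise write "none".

Right

Right vs Left: North: 10>7, South: 2>-2, East: 2>0, West: 1>-3.
Right vs Center: North: 10>3, South: 2>-2, East: 2>1, West: 1>-2.
Right strictly beats every other strategy against every opponent action, so it is strictly dominant.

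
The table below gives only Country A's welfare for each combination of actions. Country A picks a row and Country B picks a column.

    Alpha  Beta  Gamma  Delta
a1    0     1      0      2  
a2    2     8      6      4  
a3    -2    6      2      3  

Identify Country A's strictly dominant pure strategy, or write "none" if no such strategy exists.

a2 vs a1: Alpha: 2>0, Beta: 8>1, Gamma: 6>0, Delta: 4>2.
a2 vs a3: Alpha: 2>-2, Beta: 8>6, Gamma: 6>2, Delta: 4>3.
a2 strictly beats every other strategy against every opponent action, so it is strictly dominant.

a2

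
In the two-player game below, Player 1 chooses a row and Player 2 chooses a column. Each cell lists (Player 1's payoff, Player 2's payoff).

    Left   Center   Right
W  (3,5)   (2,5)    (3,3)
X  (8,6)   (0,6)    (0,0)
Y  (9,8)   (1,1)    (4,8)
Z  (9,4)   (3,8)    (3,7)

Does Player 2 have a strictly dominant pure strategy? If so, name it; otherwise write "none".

Left fails to dominate Center at W (5=5).
Center fails to dominate Left at W (5=5).
Right fails to dominate Left at W (3<5).
No single strategy dominates all the others.

none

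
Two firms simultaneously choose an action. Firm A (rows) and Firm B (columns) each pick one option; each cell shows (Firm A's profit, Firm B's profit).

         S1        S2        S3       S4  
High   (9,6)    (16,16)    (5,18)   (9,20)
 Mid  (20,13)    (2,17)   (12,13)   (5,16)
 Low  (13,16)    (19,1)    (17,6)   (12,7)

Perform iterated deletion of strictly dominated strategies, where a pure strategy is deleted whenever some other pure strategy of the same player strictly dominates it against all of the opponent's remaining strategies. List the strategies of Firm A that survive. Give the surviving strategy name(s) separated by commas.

Mid, Low

For Firm A, Low strictly dominates High on the remaining columns (S1: 13>9, S2: 19>16, S3: 17>5, S4: 12>9); eliminate High.
Column S3 is eliminated: S4 beats it against every remaining row (Mid: 16>13, Low: 7>6).
Among the remaining strategies, none is strictly dominated by another pure strategy of the same player, so the elimination stops.
Surviving strategies — Firm A: {Mid, Low}; Firm B: {S1, S2, S4}.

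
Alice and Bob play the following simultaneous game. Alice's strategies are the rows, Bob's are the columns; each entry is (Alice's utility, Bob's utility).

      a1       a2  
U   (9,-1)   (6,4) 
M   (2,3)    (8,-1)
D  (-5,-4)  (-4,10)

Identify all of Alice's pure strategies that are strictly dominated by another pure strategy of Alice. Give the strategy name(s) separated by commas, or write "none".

D

Nothing dominates U: M at a1 (9>2); D at a1 (9>-5).
M: no other strategy beats it everywhere (U at a2 (8>6); D at a1 (2>-5)).
D is strictly dominated by U (a1: 9>-5, a2: 6>-4).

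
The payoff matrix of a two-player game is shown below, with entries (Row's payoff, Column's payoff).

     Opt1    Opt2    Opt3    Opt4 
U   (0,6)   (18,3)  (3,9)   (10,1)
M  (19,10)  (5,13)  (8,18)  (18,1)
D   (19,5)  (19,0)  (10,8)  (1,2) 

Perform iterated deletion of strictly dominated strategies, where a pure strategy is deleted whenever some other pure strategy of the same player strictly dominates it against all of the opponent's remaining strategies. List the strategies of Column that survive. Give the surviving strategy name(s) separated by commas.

Column Opt1 is eliminated: Opt3 beats it against every remaining row (U: 9>6, M: 18>10, D: 8>5).
For Column, Opt3 strictly dominates Opt2 on the remaining rows (U: 9>3, M: 18>13, D: 8>0); eliminate Opt2.
Row U is eliminated: M beats it against every remaining column (Opt3: 8>3, Opt4: 18>10).
Column's strategy Opt4 is strictly dominated by Opt3 (M: 18>1, D: 8>2) and is removed.
Row's strategy M is strictly dominated by D (Opt3: 10>8) and is removed.
Among the remaining strategies, none is strictly dominated by another pure strategy of the same player, so the elimination stops.
Surviving strategies — Row: {D}; Column: {Opt3}.

Opt3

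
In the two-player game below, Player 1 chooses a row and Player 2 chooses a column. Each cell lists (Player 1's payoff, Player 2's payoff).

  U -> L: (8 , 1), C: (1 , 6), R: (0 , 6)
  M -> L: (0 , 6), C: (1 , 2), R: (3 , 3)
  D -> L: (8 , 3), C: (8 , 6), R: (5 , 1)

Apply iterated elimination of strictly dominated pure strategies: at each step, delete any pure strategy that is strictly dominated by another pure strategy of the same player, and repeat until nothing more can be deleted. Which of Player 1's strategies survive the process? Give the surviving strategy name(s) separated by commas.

D

Player 1's strategy M is strictly dominated by D (L: 8>0, C: 8>1, R: 5>3) and is removed.
For Player 2, C strictly dominates L on the remaining rows (U: 6>1, D: 6>3); eliminate L.
Row U is eliminated: D beats it against every remaining column (C: 8>1, R: 5>0).
For Player 2, C strictly dominates R on the remaining rows (D: 6>1); eliminate R.
Among the remaining strategies, none is strictly dominated by another pure strategy of the same player, so the elimination stops.
Surviving strategies — Player 1: {D}; Player 2: {C}.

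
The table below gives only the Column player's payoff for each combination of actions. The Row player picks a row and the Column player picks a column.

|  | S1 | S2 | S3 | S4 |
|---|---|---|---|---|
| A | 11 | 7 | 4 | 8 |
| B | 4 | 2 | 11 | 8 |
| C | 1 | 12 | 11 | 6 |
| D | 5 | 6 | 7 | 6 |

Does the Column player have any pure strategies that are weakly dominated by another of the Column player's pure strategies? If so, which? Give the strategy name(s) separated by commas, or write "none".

S1: no other strategy beats it everywhere (S2 at A (11>7); S3 at A (11>4); S4 at A (11>8)).
Nothing dominates S2: S1 at C (12>1); S3 at A (7>4); S4 at C (12>6).
S3 is not dominated — it holds its own against S1 at B (11>4); S2 at B (11>2); S4 at B (11>8).
Nothing dominates S4: S1 at B (8>4); S2 at A (8>7); S3 at A (8>4).

none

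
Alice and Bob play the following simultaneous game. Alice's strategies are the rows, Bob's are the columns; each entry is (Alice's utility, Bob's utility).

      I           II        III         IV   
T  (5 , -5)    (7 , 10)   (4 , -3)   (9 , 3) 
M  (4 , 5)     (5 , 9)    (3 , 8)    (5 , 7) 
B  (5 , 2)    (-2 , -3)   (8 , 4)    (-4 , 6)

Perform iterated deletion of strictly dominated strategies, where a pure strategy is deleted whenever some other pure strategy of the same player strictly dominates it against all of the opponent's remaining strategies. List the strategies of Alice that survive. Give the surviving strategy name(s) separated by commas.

T

For Alice, T strictly dominates M on the remaining columns (I: 5>4, II: 7>5, III: 4>3, IV: 9>5); eliminate M.
For Bob, III strictly dominates I on the remaining rows (T: -3>-5, B: 4>2); eliminate I.
For Bob, IV strictly dominates III on the remaining rows (T: 3>-3, B: 6>4); eliminate III.
Alice's strategy B is strictly dominated by T (II: 7>-2, IV: 9>-4) and is removed.
Column IV is eliminated: II beats it against every remaining row (T: 10>3).
Among the remaining strategies, none is strictly dominated by another pure strategy of the same player, so the elimination stops.
Surviving strategies — Alice: {T}; Bob: {II}.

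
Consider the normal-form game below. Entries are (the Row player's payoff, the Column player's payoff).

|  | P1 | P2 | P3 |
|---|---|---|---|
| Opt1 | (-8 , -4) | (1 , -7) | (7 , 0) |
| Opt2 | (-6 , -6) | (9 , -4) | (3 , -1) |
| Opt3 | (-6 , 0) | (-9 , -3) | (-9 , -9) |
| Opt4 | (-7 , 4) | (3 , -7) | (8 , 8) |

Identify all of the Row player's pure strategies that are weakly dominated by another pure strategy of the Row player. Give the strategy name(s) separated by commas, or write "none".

Opt1, Opt3

Opt1 is weakly dominated by Opt4 (P1: -7>-8, P2: 3>1, P3: 8>7).
Nothing dominates Opt2: Opt1 at P1 (-6>-8); Opt3 at P2 (9>-9); Opt4 at P1 (-6>-7).
Opt2 weakly dominates Opt3 — P1: -6=-6, P2: 9>-9, P3: 3>-9.
Opt4 is not dominated — it holds its own against Opt1 at P1 (-7>-8); Opt2 at P3 (8>3); Opt3 at P2 (3>-9).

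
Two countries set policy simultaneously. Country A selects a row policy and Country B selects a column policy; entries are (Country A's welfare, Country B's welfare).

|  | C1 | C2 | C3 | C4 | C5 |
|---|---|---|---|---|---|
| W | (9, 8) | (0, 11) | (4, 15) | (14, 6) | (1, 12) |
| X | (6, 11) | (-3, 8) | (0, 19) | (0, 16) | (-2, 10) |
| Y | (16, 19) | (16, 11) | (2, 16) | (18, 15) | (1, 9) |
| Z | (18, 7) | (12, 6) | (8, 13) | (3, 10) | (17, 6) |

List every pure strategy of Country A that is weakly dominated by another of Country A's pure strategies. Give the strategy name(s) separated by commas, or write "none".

W: no other strategy beats it everywhere (X at C1 (9>6); Y at C3 (4>2); Z at C4 (14>3)).
X: dominated, since W does at least as well everywhere (C1: 9>6, C2: 0>-3, C3: 4>0, C4: 14>0, C5: 1>-2).
Nothing dominates Y: W at C1 (16>9); X at C1 (16>6); Z at C2 (16>12).
Z is not dominated — it holds its own against W at C1 (18>9); X at C1 (18>6); Y at C1 (18>16).

X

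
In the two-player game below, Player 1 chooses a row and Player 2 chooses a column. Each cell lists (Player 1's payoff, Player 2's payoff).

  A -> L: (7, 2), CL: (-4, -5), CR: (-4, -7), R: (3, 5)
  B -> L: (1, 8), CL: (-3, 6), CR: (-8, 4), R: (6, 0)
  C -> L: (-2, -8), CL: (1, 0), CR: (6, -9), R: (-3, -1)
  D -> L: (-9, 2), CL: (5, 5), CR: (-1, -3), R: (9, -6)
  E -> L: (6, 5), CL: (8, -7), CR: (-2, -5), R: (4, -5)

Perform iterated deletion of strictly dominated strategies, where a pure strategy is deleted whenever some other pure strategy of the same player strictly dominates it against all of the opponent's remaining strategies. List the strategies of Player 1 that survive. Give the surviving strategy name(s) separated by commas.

Player 2's strategy CR is strictly dominated by L (A: 2>-7, B: 8>4, C: -8>-9, D: 2>-3, E: 5>-5) and is removed.
Row C is eliminated: E beats it against every remaining column (L: 6>-2, CL: 8>1, R: 4>-3).
Among the remaining strategies, none is strictly dominated by another pure strategy of the same player, so the elimination stops.
Surviving strategies — Player 1: {A, B, D, E}; Player 2: {L, CL, R}.

A, B, D, E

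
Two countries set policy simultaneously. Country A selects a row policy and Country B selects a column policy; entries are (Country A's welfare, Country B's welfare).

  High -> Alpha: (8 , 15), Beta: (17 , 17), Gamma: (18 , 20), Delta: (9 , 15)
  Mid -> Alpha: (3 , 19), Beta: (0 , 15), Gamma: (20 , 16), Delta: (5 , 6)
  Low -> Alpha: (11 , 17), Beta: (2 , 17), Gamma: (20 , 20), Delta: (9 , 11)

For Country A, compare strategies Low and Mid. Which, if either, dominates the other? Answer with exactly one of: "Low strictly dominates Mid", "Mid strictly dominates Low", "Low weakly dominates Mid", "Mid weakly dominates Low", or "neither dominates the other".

Low's payoffs vs Mid's, by Country B's action — Alpha: 11>3, Beta: 2>0, Gamma: 20=20, Delta: 9>5.
Low is at least as good everywhere and strictly better somewhere (tied only at Gamma), so Low weakly but not strictly dominates Mid.

Low weakly dominates Mid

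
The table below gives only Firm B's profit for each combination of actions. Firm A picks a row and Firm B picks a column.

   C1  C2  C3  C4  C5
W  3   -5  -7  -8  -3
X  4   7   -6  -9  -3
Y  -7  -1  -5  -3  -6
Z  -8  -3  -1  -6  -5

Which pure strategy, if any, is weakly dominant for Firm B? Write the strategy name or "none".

none

C1 fails to dominate C2 at X (4<7).
C2 fails to dominate C1 at W (-5<3).
C3 fails to dominate C1 at W (-7<3).
C4 fails to dominate C1 at W (-8<3).
C5 fails to dominate C1 at W (-3<3).
No single strategy dominates all the others.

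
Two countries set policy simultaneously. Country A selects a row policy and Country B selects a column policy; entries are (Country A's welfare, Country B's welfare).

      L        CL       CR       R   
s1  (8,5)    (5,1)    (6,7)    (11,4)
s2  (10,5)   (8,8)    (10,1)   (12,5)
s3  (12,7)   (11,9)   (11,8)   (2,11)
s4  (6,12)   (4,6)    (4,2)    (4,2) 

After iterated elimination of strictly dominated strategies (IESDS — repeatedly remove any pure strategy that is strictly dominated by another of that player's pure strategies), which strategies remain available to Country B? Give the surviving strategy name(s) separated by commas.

Country A's strategy s1 is strictly dominated by s2 (L: 10>8, CL: 8>5, CR: 10>6, R: 12>11) and is removed.
For Country A, s2 strictly dominates s4 on the remaining columns (L: 10>6, CL: 8>4, CR: 10>4, R: 12>4); eliminate s4.
Column L is eliminated: CL beats it against every remaining row (s2: 8>5, s3: 9>7).
For Country B, CL strictly dominates CR on the remaining rows (s2: 8>1, s3: 9>8); eliminate CR.
Among the remaining strategies, none is strictly dominated by another pure strategy of the same player, so the elimination stops.
Surviving strategies — Country A: {s2, s3}; Country B: {CL, R}.

CL, R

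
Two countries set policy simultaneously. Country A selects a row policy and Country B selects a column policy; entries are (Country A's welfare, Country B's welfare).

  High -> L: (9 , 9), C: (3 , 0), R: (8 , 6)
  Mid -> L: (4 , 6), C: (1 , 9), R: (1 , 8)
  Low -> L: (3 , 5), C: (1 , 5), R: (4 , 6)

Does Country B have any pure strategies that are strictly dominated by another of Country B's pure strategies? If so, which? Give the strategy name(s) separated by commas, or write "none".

none

Nothing dominates L: C at High (9>0); R at High (9>6).
C: no other strategy beats it everywhere (L at Mid (9>6); R at Mid (9>8)).
R: no other strategy beats it everywhere (L at Mid (8>6); C at High (6>0)).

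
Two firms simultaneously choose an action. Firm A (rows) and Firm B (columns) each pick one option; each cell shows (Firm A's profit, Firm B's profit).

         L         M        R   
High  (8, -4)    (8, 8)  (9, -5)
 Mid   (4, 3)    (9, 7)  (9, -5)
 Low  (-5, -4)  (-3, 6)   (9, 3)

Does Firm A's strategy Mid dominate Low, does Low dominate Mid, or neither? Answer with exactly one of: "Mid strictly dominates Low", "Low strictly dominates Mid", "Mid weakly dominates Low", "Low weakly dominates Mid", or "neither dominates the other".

Compare Mid to Low across each opponent action: L: 4>-5, M: 9>-3, R: 9=9.
Mid is at least as good everywhere and strictly better somewhere (tied only at R), so Mid weakly but not strictly dominates Low.

Mid weakly dominates Low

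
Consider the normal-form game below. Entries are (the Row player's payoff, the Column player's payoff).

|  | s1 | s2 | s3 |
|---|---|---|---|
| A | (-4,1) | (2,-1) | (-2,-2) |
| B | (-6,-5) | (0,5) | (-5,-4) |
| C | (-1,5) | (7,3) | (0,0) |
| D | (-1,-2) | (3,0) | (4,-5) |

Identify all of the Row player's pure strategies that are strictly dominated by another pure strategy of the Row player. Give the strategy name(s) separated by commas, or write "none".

A, B

C strictly dominates A — s1: -1>-4, s2: 7>2, s3: 0>-2.
B is strictly dominated by A (s1: -4>-6, s2: 2>0, s3: -2>-5).
C is not dominated — it holds its own against A at s1 (-1>-4); B at s1 (-1>-6); D at s1 (-1=-1).
Nothing dominates D: A at s1 (-1>-4); B at s1 (-1>-6); C at s1 (-1=-1).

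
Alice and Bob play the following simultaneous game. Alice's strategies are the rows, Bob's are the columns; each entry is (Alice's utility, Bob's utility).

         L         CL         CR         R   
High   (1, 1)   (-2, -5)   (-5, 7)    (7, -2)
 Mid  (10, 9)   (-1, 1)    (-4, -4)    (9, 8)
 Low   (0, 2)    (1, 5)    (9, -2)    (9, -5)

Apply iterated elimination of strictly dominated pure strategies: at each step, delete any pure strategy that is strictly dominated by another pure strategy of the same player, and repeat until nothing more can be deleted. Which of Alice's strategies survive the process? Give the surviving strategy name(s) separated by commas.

For Alice, Mid strictly dominates High on the remaining columns (L: 10>1, CL: -1>-2, CR: -4>-5, R: 9>7); eliminate High.
For Bob, L strictly dominates CR on the remaining rows (Mid: 9>-4, Low: 2>-2); eliminate CR.
For Bob, L strictly dominates R on the remaining rows (Mid: 9>8, Low: 2>-5); eliminate R.
Among the remaining strategies, none is strictly dominated by another pure strategy of the same player, so the elimination stops.
Surviving strategies — Alice: {Mid, Low}; Bob: {L, CL}.

Mid, Low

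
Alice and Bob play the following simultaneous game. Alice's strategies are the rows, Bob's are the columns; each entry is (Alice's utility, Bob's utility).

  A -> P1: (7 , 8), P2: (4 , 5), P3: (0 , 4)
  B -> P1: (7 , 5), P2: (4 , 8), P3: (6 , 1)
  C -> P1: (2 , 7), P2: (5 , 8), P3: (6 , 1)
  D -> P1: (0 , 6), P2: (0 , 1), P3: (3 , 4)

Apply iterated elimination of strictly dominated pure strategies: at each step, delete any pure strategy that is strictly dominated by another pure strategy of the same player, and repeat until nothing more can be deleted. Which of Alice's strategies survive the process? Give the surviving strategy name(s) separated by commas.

Row D is eliminated: B beats it against every remaining column (P1: 7>0, P2: 4>0, P3: 6>3).
For Bob, P1 strictly dominates P3 on the remaining rows (A: 8>4, B: 5>1, C: 7>1); eliminate P3.
Among the remaining strategies, none is strictly dominated by another pure strategy of the same player, so the elimination stops.
Surviving strategies — Alice: {A, B, C}; Bob: {P1, P2}.

A, B, C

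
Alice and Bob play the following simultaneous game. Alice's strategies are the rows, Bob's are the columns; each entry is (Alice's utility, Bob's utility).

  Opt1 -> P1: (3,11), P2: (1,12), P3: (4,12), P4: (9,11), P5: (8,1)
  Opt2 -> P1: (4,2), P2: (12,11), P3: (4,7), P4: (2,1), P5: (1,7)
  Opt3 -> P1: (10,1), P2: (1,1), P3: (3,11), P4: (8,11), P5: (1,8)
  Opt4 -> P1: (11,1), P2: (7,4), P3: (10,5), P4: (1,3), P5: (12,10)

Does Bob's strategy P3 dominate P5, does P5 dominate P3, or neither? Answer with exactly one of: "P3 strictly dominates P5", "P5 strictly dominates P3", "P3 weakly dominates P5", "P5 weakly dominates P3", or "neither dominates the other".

neither dominates the other

P3's payoffs vs P5's, by Alice's action — Opt1: 12>1, Opt2: 7=7, Opt3: 11>8, Opt4: 5<10.
P3 does better at Opt1, Opt3 but worse at Opt4; neither strategy dominates the other.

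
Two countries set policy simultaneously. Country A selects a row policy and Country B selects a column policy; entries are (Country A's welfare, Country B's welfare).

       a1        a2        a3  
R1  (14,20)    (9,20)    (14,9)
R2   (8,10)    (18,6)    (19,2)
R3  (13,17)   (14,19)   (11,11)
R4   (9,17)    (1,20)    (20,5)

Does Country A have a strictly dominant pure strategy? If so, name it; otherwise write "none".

none

R1 fails to dominate R2 at a2 (9<18).
R2 fails to dominate R1 at a1 (8<14).
R3 fails to dominate R1 at a1 (13<14).
R4 fails to dominate R1 at a1 (9<14).
No single strategy dominates all the others.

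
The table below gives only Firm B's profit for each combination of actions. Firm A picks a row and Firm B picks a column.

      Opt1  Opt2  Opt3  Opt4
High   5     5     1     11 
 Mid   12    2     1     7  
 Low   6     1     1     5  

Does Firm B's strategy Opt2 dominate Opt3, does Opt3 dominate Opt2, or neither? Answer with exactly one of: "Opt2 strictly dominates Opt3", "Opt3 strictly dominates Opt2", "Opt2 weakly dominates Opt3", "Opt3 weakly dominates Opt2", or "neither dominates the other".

Opt2 weakly dominates Opt3

Opt2's payoffs vs Opt3's, by Firm A's action — High: 5>1, Mid: 2>1, Low: 1=1.
Opt2 is at least as good everywhere and strictly better somewhere (tied only at Low), so Opt2 weakly but not strictly dominates Opt3.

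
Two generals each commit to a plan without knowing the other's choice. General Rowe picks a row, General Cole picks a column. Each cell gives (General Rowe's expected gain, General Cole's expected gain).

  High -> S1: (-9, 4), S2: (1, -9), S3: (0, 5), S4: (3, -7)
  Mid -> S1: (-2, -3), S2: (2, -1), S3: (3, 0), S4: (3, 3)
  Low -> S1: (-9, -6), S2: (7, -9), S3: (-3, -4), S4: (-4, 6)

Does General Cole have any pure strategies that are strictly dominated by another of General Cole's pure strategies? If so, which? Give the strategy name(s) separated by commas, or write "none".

S1, S2

S3 strictly dominates S1 — High: 5>4, Mid: 0>-3, Low: -4>-6.
S3 strictly dominates S2 — High: 5>-9, Mid: 0>-1, Low: -4>-9.
S3: no other strategy beats it everywhere (S1 at High (5>4); S2 at High (5>-9); S4 at High (5>-7)).
S4: no other strategy beats it everywhere (S1 at Mid (3>-3); S2 at High (-7>-9); S3 at Mid (3>0)).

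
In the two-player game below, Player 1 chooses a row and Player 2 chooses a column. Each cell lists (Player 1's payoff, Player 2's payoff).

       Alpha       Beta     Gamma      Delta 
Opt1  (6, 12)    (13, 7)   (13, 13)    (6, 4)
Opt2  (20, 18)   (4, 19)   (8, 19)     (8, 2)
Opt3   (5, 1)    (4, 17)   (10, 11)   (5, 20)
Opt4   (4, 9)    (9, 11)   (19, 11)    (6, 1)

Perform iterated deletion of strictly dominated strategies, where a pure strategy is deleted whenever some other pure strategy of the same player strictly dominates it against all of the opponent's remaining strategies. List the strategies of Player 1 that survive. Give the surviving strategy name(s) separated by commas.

Opt1, Opt4

Player 1's strategy Opt3 is strictly dominated by Opt1 (Alpha: 6>5, Beta: 13>4, Gamma: 13>10, Delta: 6>5) and is removed.
Player 2's strategy Alpha is strictly dominated by Gamma (Opt1: 13>12, Opt2: 19>18, Opt4: 11>9) and is removed.
Column Delta is eliminated: Beta beats it against every remaining row (Opt1: 7>4, Opt2: 19>2, Opt4: 11>1).
For Player 1, Opt1 strictly dominates Opt2 on the remaining columns (Beta: 13>4, Gamma: 13>8); eliminate Opt2.
Among the remaining strategies, none is strictly dominated by another pure strategy of the same player, so the elimination stops.
Surviving strategies — Player 1: {Opt1, Opt4}; Player 2: {Beta, Gamma}.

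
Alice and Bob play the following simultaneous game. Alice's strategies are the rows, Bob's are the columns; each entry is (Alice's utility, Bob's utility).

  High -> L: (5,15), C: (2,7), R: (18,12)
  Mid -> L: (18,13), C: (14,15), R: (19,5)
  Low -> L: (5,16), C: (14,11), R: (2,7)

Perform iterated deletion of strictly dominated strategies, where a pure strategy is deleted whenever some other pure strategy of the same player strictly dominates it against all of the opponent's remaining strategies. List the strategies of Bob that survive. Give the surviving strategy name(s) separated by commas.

For Alice, Mid strictly dominates High on the remaining columns (L: 18>5, C: 14>2, R: 19>18); eliminate High.
Column R is eliminated: L beats it against every remaining row (Mid: 13>5, Low: 16>7).
Among the remaining strategies, none is strictly dominated by another pure strategy of the same player, so the elimination stops.
Surviving strategies — Alice: {Mid, Low}; Bob: {L, C}.

L, C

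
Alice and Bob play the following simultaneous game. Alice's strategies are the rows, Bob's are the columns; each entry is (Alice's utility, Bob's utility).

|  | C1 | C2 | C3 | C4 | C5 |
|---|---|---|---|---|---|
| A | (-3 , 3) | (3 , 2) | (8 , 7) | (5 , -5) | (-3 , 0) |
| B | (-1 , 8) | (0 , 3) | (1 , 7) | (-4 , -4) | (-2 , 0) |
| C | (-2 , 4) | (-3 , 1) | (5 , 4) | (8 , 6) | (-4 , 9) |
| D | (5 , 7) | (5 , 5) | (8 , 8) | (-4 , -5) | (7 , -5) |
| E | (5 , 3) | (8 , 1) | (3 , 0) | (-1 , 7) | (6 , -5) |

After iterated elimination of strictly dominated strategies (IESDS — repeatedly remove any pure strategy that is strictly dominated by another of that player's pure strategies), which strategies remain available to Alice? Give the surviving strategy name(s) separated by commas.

For Alice, E strictly dominates B on the remaining columns (C1: 5>-1, C2: 8>0, C3: 3>1, C4: -1>-4, C5: 6>-2); eliminate B.
Bob's strategy C2 is strictly dominated by C1 (A: 3>2, C: 4>1, D: 7>5, E: 3>1) and is removed.
Among the remaining strategies, none is strictly dominated by another pure strategy of the same player, so the elimination stops.
Surviving strategies — Alice: {A, C, D, E}; Bob: {C1, C3, C4, C5}.

A, C, D, E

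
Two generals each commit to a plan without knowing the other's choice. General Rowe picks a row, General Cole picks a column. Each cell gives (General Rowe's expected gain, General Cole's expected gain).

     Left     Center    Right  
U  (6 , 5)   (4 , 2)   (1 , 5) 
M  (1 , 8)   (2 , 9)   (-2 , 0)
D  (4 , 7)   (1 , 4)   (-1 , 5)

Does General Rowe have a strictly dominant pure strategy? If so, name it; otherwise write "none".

U

U vs M: Left: 6>1, Center: 4>2, Right: 1>-2.
U vs D: Left: 6>4, Center: 4>1, Right: 1>-1.
U strictly beats every other strategy against every opponent action, so it is strictly dominant.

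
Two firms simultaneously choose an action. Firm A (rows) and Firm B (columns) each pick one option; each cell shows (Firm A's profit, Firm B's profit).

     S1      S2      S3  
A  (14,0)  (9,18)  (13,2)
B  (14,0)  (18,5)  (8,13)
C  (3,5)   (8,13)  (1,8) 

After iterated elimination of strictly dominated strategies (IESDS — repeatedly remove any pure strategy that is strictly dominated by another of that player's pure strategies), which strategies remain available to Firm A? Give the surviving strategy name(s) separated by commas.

A, B

Firm A's strategy C is strictly dominated by A (S1: 14>3, S2: 9>8, S3: 13>1) and is removed.
For Firm B, S2 strictly dominates S1 on the remaining rows (A: 18>0, B: 5>0); eliminate S1.
Among the remaining strategies, none is strictly dominated by another pure strategy of the same player, so the elimination stops.
Surviving strategies — Firm A: {A, B}; Firm B: {S2, S3}.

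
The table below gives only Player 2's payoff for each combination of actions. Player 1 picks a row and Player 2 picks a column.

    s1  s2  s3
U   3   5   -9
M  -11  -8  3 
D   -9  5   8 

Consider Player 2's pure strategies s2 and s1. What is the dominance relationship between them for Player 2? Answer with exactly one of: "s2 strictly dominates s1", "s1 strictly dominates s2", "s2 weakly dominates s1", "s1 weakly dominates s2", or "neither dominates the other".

s2 strictly dominates s1

Compare s2 to s1 across each opponent action: U: 5>3, M: -8>-11, D: 5>-9.
s2 gives a strictly higher payoff against each opponent action, so s2 strictly dominates s1.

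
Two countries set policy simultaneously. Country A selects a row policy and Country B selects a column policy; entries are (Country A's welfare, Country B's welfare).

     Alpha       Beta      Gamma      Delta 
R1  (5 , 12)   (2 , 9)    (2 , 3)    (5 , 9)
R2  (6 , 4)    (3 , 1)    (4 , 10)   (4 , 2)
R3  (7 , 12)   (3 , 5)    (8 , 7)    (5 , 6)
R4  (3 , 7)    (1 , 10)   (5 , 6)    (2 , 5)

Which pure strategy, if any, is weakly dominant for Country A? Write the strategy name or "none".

R3

R3 vs R1: Alpha: 7>5, Beta: 3>2, Gamma: 8>2, Delta: 5=5.
R3 vs R2: Alpha: 7>6, Beta: 3=3, Gamma: 8>4, Delta: 5>4.
R3 vs R4: Alpha: 7>3, Beta: 3>1, Gamma: 8>5, Delta: 5>2.
R3 is at least as good as every other strategy against every opponent action, so it is weakly dominant.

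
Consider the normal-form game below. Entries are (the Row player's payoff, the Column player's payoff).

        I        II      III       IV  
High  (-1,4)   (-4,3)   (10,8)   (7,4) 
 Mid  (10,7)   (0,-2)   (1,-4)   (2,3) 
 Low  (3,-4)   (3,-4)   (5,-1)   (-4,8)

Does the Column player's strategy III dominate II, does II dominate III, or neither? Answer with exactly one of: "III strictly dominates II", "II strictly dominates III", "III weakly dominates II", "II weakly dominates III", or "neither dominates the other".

Compare III to II across every action of the Row player: High: 8>3, Mid: -4<-2, Low: -1>-4.
III does better at High, Low but worse at Mid; neither strategy dominates the other.

neither dominates the other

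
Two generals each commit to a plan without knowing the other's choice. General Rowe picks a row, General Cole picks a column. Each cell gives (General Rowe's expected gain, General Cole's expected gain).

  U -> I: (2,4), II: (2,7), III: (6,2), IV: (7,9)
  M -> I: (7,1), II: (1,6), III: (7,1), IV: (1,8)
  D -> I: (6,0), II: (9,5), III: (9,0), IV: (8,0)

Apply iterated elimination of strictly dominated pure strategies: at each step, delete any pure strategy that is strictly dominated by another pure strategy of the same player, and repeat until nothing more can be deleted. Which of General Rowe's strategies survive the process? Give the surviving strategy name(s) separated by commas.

D

General Rowe's strategy U is strictly dominated by D (I: 6>2, II: 9>2, III: 9>6, IV: 8>7) and is removed.
For General Cole, II strictly dominates I on the remaining rows (M: 6>1, D: 5>0); eliminate I.
Row M is eliminated: D beats it against every remaining column (II: 9>1, III: 9>7, IV: 8>1).
Column III is eliminated: II beats it against every remaining row (D: 5>0).
For General Cole, II strictly dominates IV on the remaining rows (D: 5>0); eliminate IV.
Among the remaining strategies, none is strictly dominated by another pure strategy of the same player, so the elimination stops.
Surviving strategies — General Rowe: {D}; General Cole: {II}.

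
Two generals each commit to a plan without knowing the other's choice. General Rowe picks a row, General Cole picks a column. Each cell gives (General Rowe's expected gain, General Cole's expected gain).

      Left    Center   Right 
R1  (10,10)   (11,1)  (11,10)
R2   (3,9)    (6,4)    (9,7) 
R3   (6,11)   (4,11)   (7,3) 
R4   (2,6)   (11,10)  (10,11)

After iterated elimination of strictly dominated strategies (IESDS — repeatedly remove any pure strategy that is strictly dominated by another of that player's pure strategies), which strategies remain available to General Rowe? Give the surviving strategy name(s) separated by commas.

R1

Row R2 is eliminated: R1 beats it against every remaining column (Left: 10>3, Center: 11>6, Right: 11>9).
Row R3 is eliminated: R1 beats it against every remaining column (Left: 10>6, Center: 11>4, Right: 11>7).
Column Center is eliminated: Right beats it against every remaining row (R1: 10>1, R4: 11>10).
General Rowe's strategy R4 is strictly dominated by R1 (Left: 10>2, Right: 11>10) and is removed.
Among the remaining strategies, none is strictly dominated by another pure strategy of the same player, so the elimination stops.
Surviving strategies — General Rowe: {R1}; General Cole: {Left, Right}.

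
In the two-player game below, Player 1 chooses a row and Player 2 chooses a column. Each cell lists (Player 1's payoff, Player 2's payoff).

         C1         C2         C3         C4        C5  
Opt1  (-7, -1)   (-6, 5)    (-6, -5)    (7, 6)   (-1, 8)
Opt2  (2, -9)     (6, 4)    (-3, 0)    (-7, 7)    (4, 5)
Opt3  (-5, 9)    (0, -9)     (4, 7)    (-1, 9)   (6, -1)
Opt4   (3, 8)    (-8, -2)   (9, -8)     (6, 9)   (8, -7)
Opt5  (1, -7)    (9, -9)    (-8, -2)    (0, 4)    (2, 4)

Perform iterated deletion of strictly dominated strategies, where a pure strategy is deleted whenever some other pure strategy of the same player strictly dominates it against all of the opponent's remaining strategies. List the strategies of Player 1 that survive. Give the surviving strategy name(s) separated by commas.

Opt1, Opt4

Column C2 is eliminated: C4 beats it against every remaining row (Opt1: 6>5, Opt2: 7>4, Opt3: 9>-9, Opt4: 9>-2, Opt5: 4>-9).
Player 1's strategy Opt2 is strictly dominated by Opt4 (C1: 3>2, C3: 9>-3, C4: 6>-7, C5: 8>4) and is removed.
For Player 1, Opt4 strictly dominates Opt3 on the remaining columns (C1: 3>-5, C3: 9>4, C4: 6>-1, C5: 8>6); eliminate Opt3.
For Player 1, Opt4 strictly dominates Opt5 on the remaining columns (C1: 3>1, C3: 9>-8, C4: 6>0, C5: 8>2); eliminate Opt5.
Player 2's strategy C1 is strictly dominated by C4 (Opt1: 6>-1, Opt4: 9>8) and is removed.
For Player 2, C4 strictly dominates C3 on the remaining rows (Opt1: 6>-5, Opt4: 9>-8); eliminate C3.
Among the remaining strategies, none is strictly dominated by another pure strategy of the same player, so the elimination stops.
Surviving strategies — Player 1: {Opt1, Opt4}; Player 2: {C4, C5}.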